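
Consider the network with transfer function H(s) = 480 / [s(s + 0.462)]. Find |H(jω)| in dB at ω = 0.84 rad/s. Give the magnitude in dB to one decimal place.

|j0.84 + 0.462| = √(0.84² + 0.462²) = 0.9587
|j0.84| = 0.84
|H(j0.84)| = 480 / (0.9587 × 0.84) = 596.07
20 log₁₀(596.07) = 55.51 dB

55.5 dB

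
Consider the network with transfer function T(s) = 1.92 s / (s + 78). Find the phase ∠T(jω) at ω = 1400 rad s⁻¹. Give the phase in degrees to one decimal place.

3.2°

∠(j1400) = 90.00°
∠(j1400 + 78) = arctan(1400/78) = 86.81°
∠T(j1400) = 90.00° − 86.81° = 3.19°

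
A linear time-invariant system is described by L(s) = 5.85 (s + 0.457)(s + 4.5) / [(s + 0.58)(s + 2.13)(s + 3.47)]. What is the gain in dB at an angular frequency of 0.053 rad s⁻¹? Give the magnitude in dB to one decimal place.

9.0 dB

|j0.053 + 0.457| = √(0.053² + 0.457²) = 0.4601
|j0.053 + 4.5| = √(0.053² + 4.5²) = 4.5
|j0.053 + 0.58| = √(0.053² + 0.58²) = 0.5824
|j0.053 + 2.13| = √(0.053² + 2.13²) = 2.131
|j0.053 + 3.47| = √(0.053² + 3.47²) = 3.47
|L(j0.053)| = 5.85 × 0.4601 × 4.5 / (0.5824 × 2.131 × 3.47) = 2.8125
20 log₁₀(2.8125) = 8.98 dB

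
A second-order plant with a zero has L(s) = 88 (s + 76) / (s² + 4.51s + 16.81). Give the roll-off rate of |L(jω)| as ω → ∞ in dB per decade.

-20 dB/decade

With 1 zero and 2 poles, the high-frequency asymptotic slope is 20 × (1 − 2) = -20 dB/decade.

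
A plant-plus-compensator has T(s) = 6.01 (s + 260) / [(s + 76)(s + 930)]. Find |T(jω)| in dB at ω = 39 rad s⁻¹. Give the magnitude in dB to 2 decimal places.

|j39 + 260| = √(39² + 260²) = 262.9
|j39 + 76| = √(39² + 76²) = 85.42
|j39 + 930| = √(39² + 930²) = 930.8
|T(j39)| = 6.01 × 262.9 / (85.42 × 930.8) = 0.019872
20 log₁₀(0.019872) = -34.035 dB

-34.04 dB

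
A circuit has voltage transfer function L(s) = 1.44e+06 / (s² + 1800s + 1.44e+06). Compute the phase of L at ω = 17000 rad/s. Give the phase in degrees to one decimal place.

-173.9°

∠[(j17000)² + 1800(j17000) + 1.44e+06] = ∠[-2.8756e+08 + j3.06e+07] = 173.93°
∠L(j17000) = −173.93° = -173.93°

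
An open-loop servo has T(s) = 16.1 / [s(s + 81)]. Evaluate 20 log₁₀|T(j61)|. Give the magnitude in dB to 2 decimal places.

-51.69 dB

|j61 + 81| = √(61² + 81²) = 101.4
|j61| = 61
|T(j61)| = 16.1 / (101.4 × 61) = 0.0026029
20 log₁₀(0.0026029) = -51.691 dB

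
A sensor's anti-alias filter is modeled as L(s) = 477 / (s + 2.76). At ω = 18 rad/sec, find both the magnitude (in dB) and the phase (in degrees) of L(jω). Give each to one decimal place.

|j18 + 2.76| = √(18² + 2.76²) = 18.21
|L(j18)| = 477 / 18.21 = 26.194
20 log₁₀(26.194) = 28.36 dB
∠(j18 + 2.76) = arctan(18/2.76) = 81.28°
∠L(j18) = −81.28° = -81.28°

|L| = 28.4 dB, ∠L = -81.3°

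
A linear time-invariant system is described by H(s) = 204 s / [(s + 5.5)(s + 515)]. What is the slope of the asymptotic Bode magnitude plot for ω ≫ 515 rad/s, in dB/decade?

With 1 zero and 2 poles, the high-frequency asymptotic slope is 20 × (1 − 2) = -20 dB/decade.

-20 dB/decade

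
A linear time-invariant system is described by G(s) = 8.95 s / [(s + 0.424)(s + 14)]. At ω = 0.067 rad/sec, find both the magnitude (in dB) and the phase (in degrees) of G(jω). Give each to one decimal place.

|G| = -20.0 dB, ∠G = 80.7°

|j0.067| = 0.067
|j0.067 + 0.424| = √(0.067² + 0.424²) = 0.4293
|j0.067 + 14| = √(0.067² + 14²) = 14
|G(j0.067)| = 8.95 × 0.067 / (0.4293 × 14) = 0.09978
20 log₁₀(0.09978) = -20.02 dB
∠(j0.067) = 90.00°
∠(j0.067 + 0.424) = arctan(0.067/0.424) = 8.98°
∠(j0.067 + 14) = arctan(0.067/14) = 0.27°
∠G(j0.067) = 90.00° − (8.98° + 0.27°) = 80.75°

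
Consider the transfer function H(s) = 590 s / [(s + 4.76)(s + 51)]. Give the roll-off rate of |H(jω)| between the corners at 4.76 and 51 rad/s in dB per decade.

In this band the factors already past their corner are: 1 differentiator zero, pole at 4.76; net slope = 0 dB/decade.

0 dB/decade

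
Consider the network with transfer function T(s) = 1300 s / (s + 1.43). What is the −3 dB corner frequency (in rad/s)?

For a single-pole high-pass, the −3 dB point is at the pole: ω = 1.43 rad/s.

1.43 rad/s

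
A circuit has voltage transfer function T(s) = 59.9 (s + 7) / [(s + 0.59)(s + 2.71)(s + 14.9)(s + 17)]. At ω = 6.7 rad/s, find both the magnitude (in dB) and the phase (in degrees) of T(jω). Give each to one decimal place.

|j6.7 + 7| = √(6.7² + 7²) = 9.69
|j6.7 + 0.59| = √(6.7² + 0.59²) = 6.726
|j6.7 + 2.71| = √(6.7² + 2.71²) = 7.227
|j6.7 + 14.9| = √(6.7² + 14.9²) = 16.34
|j6.7 + 17| = √(6.7² + 17²) = 18.27
|T(j6.7)| = 59.9 × 9.69 / (6.726 × 7.227 × 16.34 × 18.27) = 0.039997
20 log₁₀(0.039997) = -27.96 dB
∠(j6.7 + 7) = arctan(6.7/7) = 43.75°
∠(j6.7 + 0.59) = arctan(6.7/0.59) = 84.97°
∠(j6.7 + 2.71) = arctan(6.7/2.71) = 67.98°
∠(j6.7 + 14.9) = arctan(6.7/14.9) = 24.21°
∠(j6.7 + 17) = arctan(6.7/17) = 21.51°
∠T(j6.7) = 43.75° − (84.97° + 67.98° + 24.21° + 21.51°) = -154.92°

|T| = -28.0 dB, ∠T = -154.9°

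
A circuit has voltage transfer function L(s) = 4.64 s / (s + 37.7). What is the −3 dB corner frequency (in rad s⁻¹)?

37.7 rad s⁻¹

For a single-pole high-pass, the −3 dB point is at the pole: ω = 37.7 rad s⁻¹.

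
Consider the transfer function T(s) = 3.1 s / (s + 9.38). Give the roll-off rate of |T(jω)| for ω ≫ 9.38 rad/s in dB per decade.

0 dB/decade

With 1 zero and 1 pole, the high-frequency asymptotic slope is 20 × (1 − 1) = 0 dB/decade.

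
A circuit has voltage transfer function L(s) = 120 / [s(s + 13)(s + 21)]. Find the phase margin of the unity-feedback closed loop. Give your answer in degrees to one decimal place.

Gain crossover: |L(jω)| = 1 at ω ≈ 0.439 rad/s.
∠L(j0.439) = −90° − arctan(0.439/13) − arctan(0.439/21) ≈ -93.13°
PM = 180° + (-93.13°) = 86.87°

86.9°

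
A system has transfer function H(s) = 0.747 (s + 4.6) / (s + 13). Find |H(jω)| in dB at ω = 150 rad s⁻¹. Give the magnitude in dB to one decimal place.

|j150 + 4.6| = √(150² + 4.6²) = 150.1
|j150 + 13| = √(150² + 13²) = 150.6
|H(j150)| = 0.747 × 150.1 / 150.6 = 0.74456
20 log₁₀(0.74456) = -2.56 dB

-2.6 dB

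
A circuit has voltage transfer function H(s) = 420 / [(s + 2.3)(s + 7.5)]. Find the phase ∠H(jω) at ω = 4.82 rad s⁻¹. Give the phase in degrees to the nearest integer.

-97°

∠(j4.82 + 2.3) = arctan(4.82/2.3) = 64.49°
∠(j4.82 + 7.5) = arctan(4.82/7.5) = 32.73°
∠H(j4.82) = − (64.49° + 32.73°) = -97.22°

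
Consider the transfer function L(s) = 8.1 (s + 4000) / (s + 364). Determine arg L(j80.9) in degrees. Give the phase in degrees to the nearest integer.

-11°

∠(j80.9 + 4000) = arctan(80.9/4000) = 1.16°
∠(j80.9 + 364) = arctan(80.9/364) = 12.53°
∠L(j80.9) = 1.16° − 12.53° = -11.37°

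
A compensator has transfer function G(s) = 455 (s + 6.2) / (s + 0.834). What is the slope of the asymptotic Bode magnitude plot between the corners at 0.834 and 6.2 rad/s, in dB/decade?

In this band the factors already past their corner are: pole at 0.834; net slope = -20 dB/decade.

-20 dB/decade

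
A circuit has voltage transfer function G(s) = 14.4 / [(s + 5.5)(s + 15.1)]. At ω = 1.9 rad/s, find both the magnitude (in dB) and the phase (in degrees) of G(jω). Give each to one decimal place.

|j1.9 + 5.5| = √(1.9² + 5.5²) = 5.819
|j1.9 + 15.1| = √(1.9² + 15.1²) = 15.22
|G(j1.9)| = 14.4 / (5.819 × 15.22) = 0.1626
20 log₁₀(0.1626) = -15.78 dB
∠(j1.9 + 5.5) = arctan(1.9/5.5) = 19.06°
∠(j1.9 + 15.1) = arctan(1.9/15.1) = 7.17°
∠G(j1.9) = − (19.06° + 7.17°) = -26.23°

|G| = -15.8 dB, ∠G = -26.2°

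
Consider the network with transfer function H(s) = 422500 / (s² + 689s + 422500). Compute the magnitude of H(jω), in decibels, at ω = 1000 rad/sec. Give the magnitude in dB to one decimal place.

-6.6 dB

|(j1000)² + 689(j1000) + 422500| = |-5.775e+05 + j6.89e+05| = 8.99e+05
|H(j1000)| = 422500 / 8.99e+05 = 0.46996
20 log₁₀(0.46996) = -6.56 dB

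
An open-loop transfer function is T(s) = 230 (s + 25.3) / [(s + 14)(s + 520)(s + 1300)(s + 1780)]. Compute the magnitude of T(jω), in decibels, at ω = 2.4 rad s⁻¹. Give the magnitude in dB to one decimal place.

|j2.4 + 25.3| = √(2.4² + 25.3²) = 25.41
|j2.4 + 14| = √(2.4² + 14²) = 14.2
|j2.4 + 520| = √(2.4² + 520²) = 520
|j2.4 + 1300| = √(2.4² + 1300²) = 1300
|j2.4 + 1780| = √(2.4² + 1780²) = 1780
|T(j2.4)| = 230 × 25.41 / (14.2 × 520 × 1300 × 1780) = 3.4198e-07
20 log₁₀(3.4198e-07) = -129.32 dB

-129.3 dB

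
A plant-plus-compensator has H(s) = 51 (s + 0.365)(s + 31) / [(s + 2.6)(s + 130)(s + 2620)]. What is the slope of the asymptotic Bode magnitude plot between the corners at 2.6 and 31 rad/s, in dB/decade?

0 dB/decade

In this band the factors already past their corner are: zero at 0.365, pole at 2.6; net slope = 0 dB/decade.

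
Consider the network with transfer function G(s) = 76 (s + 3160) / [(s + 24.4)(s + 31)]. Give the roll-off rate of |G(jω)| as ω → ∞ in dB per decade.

With 1 zero and 2 poles, the high-frequency asymptotic slope is 20 × (1 − 2) = -20 dB/decade.

-20 dB/decade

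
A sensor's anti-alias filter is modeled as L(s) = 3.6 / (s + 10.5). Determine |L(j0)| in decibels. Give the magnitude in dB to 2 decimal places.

L(0) = 3.6 / 10.5 = 0.34286
20 log₁₀(0.34286) = -9.298 dB

-9.30 dB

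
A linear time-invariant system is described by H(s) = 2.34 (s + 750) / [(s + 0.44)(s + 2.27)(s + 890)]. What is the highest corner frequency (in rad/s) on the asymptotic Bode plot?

890 rad/s

Break frequencies occur at each pole and zero magnitude: 0.44 rad/s, 2.27 rad/s, 750 rad/s, 890 rad/s.
The highest is 890 rad/s.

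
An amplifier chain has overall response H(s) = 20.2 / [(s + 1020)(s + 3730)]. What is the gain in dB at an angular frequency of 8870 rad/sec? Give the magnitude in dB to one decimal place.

|j8870 + 1020| = √(8870² + 1020²) = 8928
|j8870 + 3730| = √(8870² + 3730²) = 9622
|H(j8870)| = 20.2 / (8928 × 9622) = 2.3512e-07
20 log₁₀(2.3512e-07) = -132.57 dB

-132.6 dB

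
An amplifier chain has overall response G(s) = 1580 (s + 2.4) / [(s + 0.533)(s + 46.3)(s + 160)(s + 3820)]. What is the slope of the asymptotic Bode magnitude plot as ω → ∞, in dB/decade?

With 1 zero and 4 poles, the high-frequency asymptotic slope is 20 × (1 − 4) = -60 dB/decade.

-60 dB/decade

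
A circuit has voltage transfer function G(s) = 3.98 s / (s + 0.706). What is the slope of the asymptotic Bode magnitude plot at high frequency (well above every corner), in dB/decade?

0 dB/decade

With 1 zero and 1 pole, the high-frequency asymptotic slope is 20 × (1 − 1) = 0 dB/decade.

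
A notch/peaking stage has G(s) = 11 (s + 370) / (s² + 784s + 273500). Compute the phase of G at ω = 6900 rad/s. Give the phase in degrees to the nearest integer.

-87°

∠(j6900 + 370) = arctan(6900/370) = 86.93°
∠[(j6900)² + 784(j6900) + 273500] = ∠[-4.7336e+07 + j5.4096e+06] = 173.48°
∠G(j6900) = 86.93° − 173.48° = -86.55°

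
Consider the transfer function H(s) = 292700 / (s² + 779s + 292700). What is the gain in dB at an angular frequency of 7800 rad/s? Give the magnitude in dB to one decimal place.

-46.4 dB

|(j7800)² + 779(j7800) + 292700| = |-6.0547e+07 + j6.0762e+06| = 6.085e+07
|H(j7800)| = 292700 / 6.085e+07 = 0.0048101
20 log₁₀(0.0048101) = -46.36 dB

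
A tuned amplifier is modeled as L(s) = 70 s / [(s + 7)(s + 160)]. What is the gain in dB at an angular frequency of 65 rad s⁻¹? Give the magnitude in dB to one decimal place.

|j65| = 65
|j65 + 7| = √(65² + 7²) = 65.38
|j65 + 160| = √(65² + 160²) = 172.7
|L(j65)| = 70 × 65 / (65.38 × 172.7) = 0.403
20 log₁₀(0.403) = -7.89 dB

-7.9 dB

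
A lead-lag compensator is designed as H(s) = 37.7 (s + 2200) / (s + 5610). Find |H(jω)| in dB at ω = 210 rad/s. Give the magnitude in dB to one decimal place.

|j210 + 2200| = √(210² + 2200²) = 2210
|j210 + 5610| = √(210² + 5610²) = 5614
|H(j210)| = 37.7 × 2210 / 5614 = 14.841
20 log₁₀(14.841) = 23.43 dB

23.4 dB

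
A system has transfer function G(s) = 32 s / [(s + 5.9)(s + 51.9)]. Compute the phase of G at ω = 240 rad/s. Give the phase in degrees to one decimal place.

-76.4°

∠(j240) = 90.00°
∠(j240 + 5.9) = arctan(240/5.9) = 88.59°
∠(j240 + 51.9) = arctan(240/51.9) = 77.80°
∠G(j240) = 90.00° − (88.59° + 77.80°) = -76.39°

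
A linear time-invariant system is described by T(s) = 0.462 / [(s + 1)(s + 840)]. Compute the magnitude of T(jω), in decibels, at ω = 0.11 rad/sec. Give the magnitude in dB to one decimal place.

|j0.11 + 1| = √(0.11² + 1²) = 1.006
|j0.11 + 840| = √(0.11² + 840²) = 840
|T(j0.11)| = 0.462 / (1.006 × 840) = 0.0005467
20 log₁₀(0.0005467) = -65.24 dB

-65.2 dB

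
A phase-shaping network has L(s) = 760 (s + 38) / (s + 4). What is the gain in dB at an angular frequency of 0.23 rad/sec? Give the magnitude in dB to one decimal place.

|j0.23 + 38| = √(0.23² + 38²) = 38
|j0.23 + 4| = √(0.23² + 4²) = 4.007
|L(j0.23)| = 760 × 38 / 4.007 = 7208.2
20 log₁₀(7208.2) = 77.16 dB

77.2 dB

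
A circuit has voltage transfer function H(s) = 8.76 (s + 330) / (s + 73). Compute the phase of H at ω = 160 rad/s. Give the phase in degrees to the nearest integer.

∠(j160 + 330) = arctan(160/330) = 25.87°
∠(j160 + 73) = arctan(160/73) = 65.48°
∠H(j160) = 25.87° − 65.48° = -39.61°

-40°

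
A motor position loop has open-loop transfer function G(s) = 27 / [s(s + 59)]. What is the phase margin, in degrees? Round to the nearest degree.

Gain crossover: |G(jω)| = 1 at ω ≈ 0.458 rad/s.
∠G(j0.458) = −90° − arctan(0.458/59) ≈ -90.44°
PM = 180° + (-90.44°) = 89.56°

90°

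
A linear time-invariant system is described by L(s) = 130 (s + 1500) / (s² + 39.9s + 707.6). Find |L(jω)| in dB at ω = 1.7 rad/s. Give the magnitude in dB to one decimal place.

48.8 dB

|j1.7 + 1500| = √(1.7² + 1500²) = 1500
|(j1.7)² + 39.9(j1.7) + 707.6| = |704.71 + j67.83| = 708
|L(j1.7)| = 130 × 1500 / 708 = 275.44
20 log₁₀(275.44) = 48.80 dB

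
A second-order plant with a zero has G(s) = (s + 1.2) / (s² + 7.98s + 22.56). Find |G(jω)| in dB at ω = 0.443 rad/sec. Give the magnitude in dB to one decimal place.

-25.0 dB

|j0.443 + 1.2| = √(0.443² + 1.2²) = 1.279
|(j0.443)² + 7.98(j0.443) + 22.56| = |22.364 + j3.5351| = 22.64
|G(j0.443)| = 1 × 1.279 / 22.64 = 0.056496
20 log₁₀(0.056496) = -24.96 dB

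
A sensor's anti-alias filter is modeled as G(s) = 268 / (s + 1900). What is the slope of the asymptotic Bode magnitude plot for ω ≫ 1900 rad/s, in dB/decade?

-20 dB/decade

With 0 zeros and 1 pole, the high-frequency asymptotic slope is 20 × (0 − 1) = -20 dB/decade.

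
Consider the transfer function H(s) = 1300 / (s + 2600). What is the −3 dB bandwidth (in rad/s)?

2600 rad/s

For a single-pole low-pass, the −3 dB point is at the pole: ω = 2600 rad/s.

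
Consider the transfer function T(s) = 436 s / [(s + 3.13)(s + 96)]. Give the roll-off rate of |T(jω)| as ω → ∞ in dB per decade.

-20 dB/decade

With 1 zero and 2 poles, the high-frequency asymptotic slope is 20 × (1 − 2) = -20 dB/decade.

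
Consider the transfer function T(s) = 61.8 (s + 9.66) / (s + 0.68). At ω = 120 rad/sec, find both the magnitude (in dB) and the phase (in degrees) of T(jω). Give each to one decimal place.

|j120 + 9.66| = √(120² + 9.66²) = 120.4
|j120 + 0.68| = √(120² + 0.68²) = 120
|T(j120)| = 61.8 × 120.4 / 120 = 61.999
20 log₁₀(61.999) = 35.85 dB
∠(j120 + 9.66) = arctan(120/9.66) = 85.40°
∠(j120 + 0.68) = arctan(120/0.68) = 89.68°
∠T(j120) = 85.40° − 89.68° = -4.28°

|T| = 35.8 dB, ∠T = -4.3°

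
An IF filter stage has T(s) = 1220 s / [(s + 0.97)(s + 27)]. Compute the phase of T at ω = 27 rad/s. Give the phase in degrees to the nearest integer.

-43 deg

∠(j27) = 90.00°
∠(j27 + 0.97) = arctan(27/0.97) = 87.94°
∠(j27 + 27) = arctan(27/27) = 45.00°
∠T(j27) = 90.00° − (87.94° + 45.00°) = -42.94°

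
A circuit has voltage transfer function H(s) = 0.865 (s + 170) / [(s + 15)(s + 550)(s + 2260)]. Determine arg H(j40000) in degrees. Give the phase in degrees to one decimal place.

∠(j40000 + 170) = arctan(40000/170) = 89.76°
∠(j40000 + 15) = arctan(40000/15) = 89.98°
∠(j40000 + 550) = arctan(40000/550) = 89.21°
∠(j40000 + 2260) = arctan(40000/2260) = 86.77°
∠H(j40000) = 89.76° − (89.98° + 89.21° + 86.77°) = -176.20°

-176.2 deg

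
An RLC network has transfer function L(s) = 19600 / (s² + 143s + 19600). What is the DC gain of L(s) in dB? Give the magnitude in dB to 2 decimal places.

0.00 dB

L(0) = 19600 / 19600 = 1
20 log₁₀(1) = 0.000 dB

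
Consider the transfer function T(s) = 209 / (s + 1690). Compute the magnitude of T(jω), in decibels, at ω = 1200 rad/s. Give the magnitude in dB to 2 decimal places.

|j1200 + 1690| = √(1200² + 1690²) = 2073
|T(j1200)| = 209 / 2073 = 0.10083
20 log₁₀(0.10083) = -19.928 dB

-19.93 dB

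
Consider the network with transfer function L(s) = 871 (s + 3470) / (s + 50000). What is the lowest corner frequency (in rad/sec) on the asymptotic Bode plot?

Break frequencies occur at each pole and zero magnitude: 3470 rad/sec, 50000 rad/sec.
The lowest is 3470 rad/sec.

3470 rad/sec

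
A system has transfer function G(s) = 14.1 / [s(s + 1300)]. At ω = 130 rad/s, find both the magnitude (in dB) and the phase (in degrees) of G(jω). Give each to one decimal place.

|G| = -81.6 dB, ∠G = -95.7°

|j130 + 1300| = √(130² + 1300²) = 1306
|j130| = 130
|G(j130)| = 14.1 / (1306 × 130) = 8.3018e-05
20 log₁₀(8.3018e-05) = -81.62 dB
∠(j130 + 1300) = arctan(130/1300) = 5.71°
∠(j130) = 90.00°
∠G(j130) = − (5.71° + 90.00°) = -95.71°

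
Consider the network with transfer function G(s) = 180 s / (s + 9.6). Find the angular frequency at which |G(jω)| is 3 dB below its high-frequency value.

For a single-pole high-pass, the −3 dB point is at the pole: ω = 9.6 rad/s.

9.6 rad/s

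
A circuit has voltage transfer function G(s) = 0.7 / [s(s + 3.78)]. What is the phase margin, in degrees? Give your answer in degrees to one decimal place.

Gain crossover: |G(jω)| = 1 at ω ≈ 0.185 rad s⁻¹.
∠G(j0.185) = −90° − arctan(0.185/3.78) ≈ -92.80°
PM = 180° + (-92.80°) = 87.20°

87.2°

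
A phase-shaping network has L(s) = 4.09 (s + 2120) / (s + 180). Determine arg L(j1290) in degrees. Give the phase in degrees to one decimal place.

-50.7 deg

∠(j1290 + 2120) = arctan(1290/2120) = 31.32°
∠(j1290 + 180) = arctan(1290/180) = 82.06°
∠L(j1290) = 31.32° − 82.06° = -50.74°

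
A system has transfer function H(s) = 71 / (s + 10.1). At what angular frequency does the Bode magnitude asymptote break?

10.1 rad s⁻¹

The single real pole at s = −10.1 gives a corner at ω = 10.1 rad s⁻¹.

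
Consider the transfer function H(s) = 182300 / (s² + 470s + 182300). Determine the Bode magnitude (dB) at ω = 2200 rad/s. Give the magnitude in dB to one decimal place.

-28.4 dB

|(j2200)² + 470(j2200) + 182300| = |-4.6577e+06 + j1.034e+06| = 4.771e+06
|H(j2200)| = 182300 / 4.771e+06 = 0.038209
20 log₁₀(0.038209) = -28.36 dB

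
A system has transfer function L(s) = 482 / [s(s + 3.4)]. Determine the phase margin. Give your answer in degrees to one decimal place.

8.9°

Gain crossover: |L(jω)| = 1 at ω ≈ 21.8 rad/s.
∠L(j21.8) = −90° − arctan(21.8/3.4) ≈ -171.14°
PM = 180° + (-171.14°) = 8.86°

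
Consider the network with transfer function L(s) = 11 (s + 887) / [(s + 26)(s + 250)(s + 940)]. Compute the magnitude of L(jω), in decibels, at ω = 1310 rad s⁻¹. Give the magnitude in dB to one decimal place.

|j1310 + 887| = √(1310² + 887²) = 1582
|j1310 + 26| = √(1310² + 26²) = 1310
|j1310 + 250| = √(1310² + 250²) = 1334
|j1310 + 940| = √(1310² + 940²) = 1612
|L(j1310)| = 11 × 1582 / (1310 × 1334 × 1612) = 6.1767e-06
20 log₁₀(6.1767e-06) = -104.18 dB

-104.2 dB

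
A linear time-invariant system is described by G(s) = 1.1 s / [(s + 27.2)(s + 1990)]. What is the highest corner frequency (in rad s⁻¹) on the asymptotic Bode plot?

1990 rad s⁻¹

Break frequencies occur at each pole and zero magnitude: 27.2 rad s⁻¹, 1990 rad s⁻¹.
The highest is 1990 rad s⁻¹.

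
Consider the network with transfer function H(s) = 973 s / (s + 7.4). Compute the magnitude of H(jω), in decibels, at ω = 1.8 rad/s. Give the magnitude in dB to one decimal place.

47.2 dB

|j1.8| = 1.8
|j1.8 + 7.4| = √(1.8² + 7.4²) = 7.616
|H(j1.8)| = 973 × 1.8 / 7.616 = 229.97
20 log₁₀(229.97) = 47.23 dB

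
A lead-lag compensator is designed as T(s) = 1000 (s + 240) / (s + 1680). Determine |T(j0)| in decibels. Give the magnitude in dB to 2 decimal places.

43.10 dB

T(0) = 1000 × 240 / 1680 = 142.86
20 log₁₀(142.86) = 43.098 dB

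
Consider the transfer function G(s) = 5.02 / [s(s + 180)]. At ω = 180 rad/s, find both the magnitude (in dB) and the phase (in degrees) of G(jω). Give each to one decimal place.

|j180 + 180| = √(180² + 180²) = 254.6
|j180| = 180
|G(j180)| = 5.02 / (254.6 × 180) = 0.00010956
20 log₁₀(0.00010956) = -79.21 dB
∠(j180 + 180) = arctan(180/180) = 45.00°
∠(j180) = 90.00°
∠G(j180) = − (45.00° + 90.00°) = -135.00°

|G| = -79.2 dB, ∠G = -135.0 deg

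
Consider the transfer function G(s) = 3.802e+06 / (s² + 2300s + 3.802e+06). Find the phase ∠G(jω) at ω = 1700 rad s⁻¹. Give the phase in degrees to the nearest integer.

∠[(j1700)² + 2300(j1700) + 3.802e+06] = ∠[9.12e+05 + j3.91e+06] = 76.87°
∠G(j1700) = −76.87° = -76.87°

-77°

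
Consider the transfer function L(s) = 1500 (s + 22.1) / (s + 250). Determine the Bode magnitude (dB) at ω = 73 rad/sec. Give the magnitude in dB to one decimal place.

|j73 + 22.1| = √(73² + 22.1²) = 76.27
|j73 + 250| = √(73² + 250²) = 260.4
|L(j73)| = 1500 × 76.27 / 260.4 = 439.29
20 log₁₀(439.29) = 52.85 dB

52.9 dB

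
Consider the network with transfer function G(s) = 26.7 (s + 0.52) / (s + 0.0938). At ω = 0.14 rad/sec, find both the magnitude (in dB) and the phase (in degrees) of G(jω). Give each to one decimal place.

|j0.14 + 0.52| = √(0.14² + 0.52²) = 0.5385
|j0.14 + 0.0938| = √(0.14² + 0.0938²) = 0.1685
|G(j0.14)| = 26.7 × 0.5385 / 0.1685 = 85.322
20 log₁₀(85.322) = 38.62 dB
∠(j0.14 + 0.52) = arctan(0.14/0.52) = 15.07°
∠(j0.14 + 0.0938) = arctan(0.14/0.0938) = 56.18°
∠G(j0.14) = 15.07° − 56.18° = -41.11°

|G| = 38.6 dB, ∠G = -41.1°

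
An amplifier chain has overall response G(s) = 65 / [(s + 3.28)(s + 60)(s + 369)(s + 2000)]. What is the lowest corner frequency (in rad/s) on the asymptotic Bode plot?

3.28 rad/s

Break frequencies occur at each pole and zero magnitude: 3.28 rad/s, 60 rad/s, 369 rad/s, 2000 rad/s.
The lowest is 3.28 rad/s.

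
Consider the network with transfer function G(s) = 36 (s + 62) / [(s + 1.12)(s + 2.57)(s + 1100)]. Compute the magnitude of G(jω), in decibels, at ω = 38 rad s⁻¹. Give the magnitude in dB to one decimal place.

-55.7 dB

|j38 + 62| = √(38² + 62²) = 72.72
|j38 + 1.12| = √(38² + 1.12²) = 38.02
|j38 + 2.57| = √(38² + 2.57²) = 38.09
|j38 + 1100| = √(38² + 1100²) = 1101
|G(j38)| = 36 × 72.72 / (38.02 × 38.09 × 1101) = 0.0016427
20 log₁₀(0.0016427) = -55.69 dB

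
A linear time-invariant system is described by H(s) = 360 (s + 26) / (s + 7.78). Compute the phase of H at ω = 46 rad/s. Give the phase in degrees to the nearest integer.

∠(j46 + 26) = arctan(46/26) = 60.52°
∠(j46 + 7.78) = arctan(46/7.78) = 80.40°
∠H(j46) = 60.52° − 80.40° = -19.88°

-20 deg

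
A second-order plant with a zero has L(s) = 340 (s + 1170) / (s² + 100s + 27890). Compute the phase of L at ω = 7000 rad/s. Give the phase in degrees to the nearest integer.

∠(j7000 + 1170) = arctan(7000/1170) = 80.51°
∠[(j7000)² + 100(j7000) + 27890] = ∠[-4.8972e+07 + j7e+05] = 179.18°
∠L(j7000) = 80.51° − 179.18° = -98.67°

-99 deg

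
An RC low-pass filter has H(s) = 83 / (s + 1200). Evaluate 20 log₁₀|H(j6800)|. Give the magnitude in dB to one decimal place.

-38.4 dB

|j6800 + 1200| = √(6800² + 1200²) = 6905
|H(j6800)| = 83 / 6905 = 0.01202
20 log₁₀(0.01202) = -38.40 dB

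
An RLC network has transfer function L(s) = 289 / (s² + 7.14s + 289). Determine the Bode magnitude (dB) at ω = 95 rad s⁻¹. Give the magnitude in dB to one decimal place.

|(j95)² + 7.14(j95) + 289| = |-8736 + j678.3| = 8762
|L(j95)| = 289 / 8762 = 0.032982
20 log₁₀(0.032982) = -29.63 dB

-29.6 dB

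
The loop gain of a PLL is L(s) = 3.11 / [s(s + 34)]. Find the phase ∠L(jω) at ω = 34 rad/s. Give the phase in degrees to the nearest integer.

-135°

∠(j34 + 34) = arctan(34/34) = 45.00°
∠(j34) = 90.00°
∠L(j34) = − (45.00° + 90.00°) = -135.00°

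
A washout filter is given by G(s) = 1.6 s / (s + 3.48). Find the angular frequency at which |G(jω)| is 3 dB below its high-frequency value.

For a single-pole high-pass, the −3 dB point is at the pole: ω = 3.48 rad/s.

3.48 rad/s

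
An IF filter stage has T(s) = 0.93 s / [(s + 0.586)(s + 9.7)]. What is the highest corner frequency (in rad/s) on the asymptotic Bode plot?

9.7 rad/s

Break frequencies occur at each pole and zero magnitude: 0.586 rad/s, 9.7 rad/s.
The highest is 9.7 rad/s.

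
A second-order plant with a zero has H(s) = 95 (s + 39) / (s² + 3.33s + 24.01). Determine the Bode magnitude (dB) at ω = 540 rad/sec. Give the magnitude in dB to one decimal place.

|j540 + 39| = √(540² + 39²) = 541.4
|(j540)² + 3.33(j540) + 24.01| = |-2.9158e+05 + j1798.2| = 2.916e+05
|H(j540)| = 95 × 541.4 / 2.916e+05 = 0.1764
20 log₁₀(0.1764) = -15.07 dB

-15.1 dB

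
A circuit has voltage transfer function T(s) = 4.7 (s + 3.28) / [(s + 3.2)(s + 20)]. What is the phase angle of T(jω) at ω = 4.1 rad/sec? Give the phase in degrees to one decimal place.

-12.3°

∠(j4.1 + 3.28) = arctan(4.1/3.28) = 51.34°
∠(j4.1 + 3.2) = arctan(4.1/3.2) = 52.03°
∠(j4.1 + 20) = arctan(4.1/20) = 11.59°
∠T(j4.1) = 51.34° − (52.03° + 11.59°) = -12.27°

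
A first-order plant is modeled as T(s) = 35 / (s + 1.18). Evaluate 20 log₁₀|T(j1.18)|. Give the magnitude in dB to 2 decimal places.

26.43 dB

|j1.18 + 1.18| = √(1.18² + 1.18²) = 1.669
|T(j1.18)| = 35 / 1.669 = 20.974
20 log₁₀(20.974) = 26.433 dB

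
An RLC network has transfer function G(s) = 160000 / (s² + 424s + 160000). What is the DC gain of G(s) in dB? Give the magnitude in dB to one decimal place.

0.0 dB

G(0) = 160000 / 160000 = 1
20 log₁₀(1) = 0.00 dB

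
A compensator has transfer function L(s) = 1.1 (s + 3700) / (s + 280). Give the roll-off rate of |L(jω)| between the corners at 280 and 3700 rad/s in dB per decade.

-20 dB/decade

In this band the factors already past their corner are: pole at 280; net slope = -20 dB/decade.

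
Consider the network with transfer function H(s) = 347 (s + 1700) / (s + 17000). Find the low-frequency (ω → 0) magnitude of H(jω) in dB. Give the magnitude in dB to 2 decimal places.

30.81 dB

H(0) = 347 × 1700 / 17000 = 34.7
20 log₁₀(34.7) = 30.807 dB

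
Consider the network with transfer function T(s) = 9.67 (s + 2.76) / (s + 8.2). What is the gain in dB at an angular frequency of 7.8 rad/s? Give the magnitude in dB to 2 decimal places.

16.99 dB

|j7.8 + 2.76| = √(7.8² + 2.76²) = 8.274
|j7.8 + 8.2| = √(7.8² + 8.2²) = 11.32
|T(j7.8)| = 9.67 × 8.274 / 11.32 = 7.0696
20 log₁₀(7.0696) = 16.988 dB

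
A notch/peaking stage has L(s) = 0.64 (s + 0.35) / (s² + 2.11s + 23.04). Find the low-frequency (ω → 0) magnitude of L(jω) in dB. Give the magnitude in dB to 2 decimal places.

L(0) = 0.64 × 0.35 / 23.04 = 0.0097222
20 log₁₀(0.0097222) = -40.245 dB

-40.24 dB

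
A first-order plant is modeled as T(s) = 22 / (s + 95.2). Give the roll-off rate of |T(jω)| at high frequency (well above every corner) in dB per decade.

-20 dB/decade

With 0 zeros and 1 pole, the high-frequency asymptotic slope is 20 × (0 − 1) = -20 dB/decade.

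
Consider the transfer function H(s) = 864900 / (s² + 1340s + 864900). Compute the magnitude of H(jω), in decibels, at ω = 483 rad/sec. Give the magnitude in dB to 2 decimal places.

-0.39 dB

|(j483)² + 1340(j483) + 864900| = |6.3161e+05 + j6.4722e+05| = 9.043e+05
|H(j483)| = 864900 / 9.043e+05 = 0.95639
20 log₁₀(0.95639) = -0.387 dB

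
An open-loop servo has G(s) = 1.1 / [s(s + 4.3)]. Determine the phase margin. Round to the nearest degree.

87°

Gain crossover: |G(jω)| = 1 at ω ≈ 0.255 rad/s.
∠G(j0.255) = −90° − arctan(0.255/4.3) ≈ -93.40°
PM = 180° + (-93.40°) = 86.60°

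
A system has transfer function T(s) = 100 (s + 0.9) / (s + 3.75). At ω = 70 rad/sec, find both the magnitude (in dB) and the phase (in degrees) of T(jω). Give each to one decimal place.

|T| = 40.0 dB, ∠T = 2.3°

|j70 + 0.9| = √(70² + 0.9²) = 70.01
|j70 + 3.75| = √(70² + 3.75²) = 70.1
|T(j70)| = 100 × 70.01 / 70.1 = 99.865
20 log₁₀(99.865) = 39.99 dB
∠(j70 + 0.9) = arctan(70/0.9) = 89.26°
∠(j70 + 3.75) = arctan(70/3.75) = 86.93°
∠T(j70) = 89.26° − 86.93° = 2.33°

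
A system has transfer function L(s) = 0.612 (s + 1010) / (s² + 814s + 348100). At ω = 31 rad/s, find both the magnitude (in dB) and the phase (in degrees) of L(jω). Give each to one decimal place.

|j31 + 1010| = √(31² + 1010²) = 1010
|(j31)² + 814(j31) + 348100| = |3.4714e+05 + j25234| = 3.481e+05
|L(j31)| = 0.612 × 1010 / 3.481e+05 = 0.0017768
20 log₁₀(0.0017768) = -55.01 dB
∠(j31 + 1010) = arctan(31/1010) = 1.76°
∠[(j31)² + 814(j31) + 348100] = ∠[3.4714e+05 + j25234] = 4.16°
∠L(j31) = 1.76° − 4.16° = -2.40°

|L| = -55.0 dB, ∠L = -2.4°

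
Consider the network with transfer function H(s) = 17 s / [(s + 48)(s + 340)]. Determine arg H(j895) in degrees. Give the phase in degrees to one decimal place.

-66.1 deg

∠(j895) = 90.00°
∠(j895 + 48) = arctan(895/48) = 86.93°
∠(j895 + 340) = arctan(895/340) = 69.20°
∠H(j895) = 90.00° − (86.93° + 69.20°) = -66.13°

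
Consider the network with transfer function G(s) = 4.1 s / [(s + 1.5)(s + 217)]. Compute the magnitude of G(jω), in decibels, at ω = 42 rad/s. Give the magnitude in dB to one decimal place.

-34.6 dB

|j42| = 42
|j42 + 1.5| = √(42² + 1.5²) = 42.03
|j42 + 217| = √(42² + 217²) = 221
|G(j42)| = 4.1 × 42 / (42.03 × 221) = 0.018538
20 log₁₀(0.018538) = -34.64 dB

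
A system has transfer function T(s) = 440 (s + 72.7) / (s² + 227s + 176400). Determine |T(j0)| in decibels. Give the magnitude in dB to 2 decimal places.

-14.83 dB

T(0) = 440 × 72.7 / 176400 = 0.18134
20 log₁₀(0.18134) = -14.830 dB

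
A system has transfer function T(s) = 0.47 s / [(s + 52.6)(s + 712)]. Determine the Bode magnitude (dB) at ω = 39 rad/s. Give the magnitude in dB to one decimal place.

|j39| = 39
|j39 + 52.6| = √(39² + 52.6²) = 65.48
|j39 + 712| = √(39² + 712²) = 713.1
|T(j39)| = 0.47 × 39 / (65.48 × 713.1) = 0.00039257
20 log₁₀(0.00039257) = -68.12 dB

-68.1 dB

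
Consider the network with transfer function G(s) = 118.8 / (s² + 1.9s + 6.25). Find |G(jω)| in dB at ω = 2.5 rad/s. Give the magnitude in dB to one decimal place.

28.0 dB

|(j2.5)² + 1.9(j2.5) + 6.25| = |0 + j4.75| = 4.75
|G(j2.5)| = 118.8 / 4.75 = 25.011
20 log₁₀(25.011) = 27.96 dB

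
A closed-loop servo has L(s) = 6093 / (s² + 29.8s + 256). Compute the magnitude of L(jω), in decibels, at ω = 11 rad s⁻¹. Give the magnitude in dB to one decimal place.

|(j11)² + 29.8(j11) + 256| = |135 + j327.8| = 354.5
|L(j11)| = 6093 / 354.5 = 17.187
20 log₁₀(17.187) = 24.70 dB

24.7 dB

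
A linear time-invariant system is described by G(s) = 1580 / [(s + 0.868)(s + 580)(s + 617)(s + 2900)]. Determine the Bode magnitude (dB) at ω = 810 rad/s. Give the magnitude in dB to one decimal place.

|j810 + 0.868| = √(810² + 0.868²) = 810
|j810 + 580| = √(810² + 580²) = 996.2
|j810 + 617| = √(810² + 617²) = 1018
|j810 + 2900| = √(810² + 2900²) = 3011
|G(j810)| = 1580 / (810 × 996.2 × 1018 × 3011) = 6.3863e-10
20 log₁₀(6.3863e-10) = -183.89 dB

-183.9 dB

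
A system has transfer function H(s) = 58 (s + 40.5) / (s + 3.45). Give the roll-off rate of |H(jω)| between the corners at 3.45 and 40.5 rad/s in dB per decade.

In this band the factors already past their corner are: pole at 3.45; net slope = -20 dB/decade.

-20 dB/decade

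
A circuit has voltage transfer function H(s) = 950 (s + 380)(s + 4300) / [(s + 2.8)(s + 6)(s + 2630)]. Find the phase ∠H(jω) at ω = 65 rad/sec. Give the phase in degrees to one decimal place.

-163.1°

∠(j65 + 380) = arctan(65/380) = 9.71°
∠(j65 + 4300) = arctan(65/4300) = 0.87°
∠(j65 + 2.8) = arctan(65/2.8) = 87.53°
∠(j65 + 6) = arctan(65/6) = 84.73°
∠(j65 + 2630) = arctan(65/2630) = 1.42°
∠H(j65) = 9.71° + 0.87° − (87.53° + 84.73° + 1.42°) = -163.10°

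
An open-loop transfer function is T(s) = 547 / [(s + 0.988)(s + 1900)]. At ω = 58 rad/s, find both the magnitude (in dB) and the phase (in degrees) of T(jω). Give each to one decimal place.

|T| = -46.1 dB, ∠T = -90.8°

|j58 + 0.988| = √(58² + 0.988²) = 58.01
|j58 + 1900| = √(58² + 1900²) = 1901
|T(j58)| = 547 / (58.01 × 1901) = 0.0049607
20 log₁₀(0.0049607) = -46.09 dB
∠(j58 + 0.988) = arctan(58/0.988) = 89.02°
∠(j58 + 1900) = arctan(58/1900) = 1.75°
∠T(j58) = − (89.02° + 1.75°) = -90.77°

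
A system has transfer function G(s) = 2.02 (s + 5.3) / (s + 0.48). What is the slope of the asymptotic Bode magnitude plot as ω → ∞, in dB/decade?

0 dB/decade

With 1 zero and 1 pole, the high-frequency asymptotic slope is 20 × (1 − 1) = 0 dB/decade.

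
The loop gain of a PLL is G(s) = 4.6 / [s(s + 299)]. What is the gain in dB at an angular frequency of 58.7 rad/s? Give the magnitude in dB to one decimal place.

|j58.7 + 299| = √(58.7² + 299²) = 304.7
|j58.7| = 58.7
|G(j58.7)| = 4.6 / (304.7 × 58.7) = 0.00025718
20 log₁₀(0.00025718) = -71.80 dB

-71.8 dB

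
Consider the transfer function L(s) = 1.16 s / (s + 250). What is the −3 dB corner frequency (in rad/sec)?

250 rad/sec

For a single-pole high-pass, the −3 dB point is at the pole: ω = 250 rad/sec.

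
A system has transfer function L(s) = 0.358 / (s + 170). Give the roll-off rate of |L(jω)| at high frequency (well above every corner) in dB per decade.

With 0 zeros and 1 pole, the high-frequency asymptotic slope is 20 × (0 − 1) = -20 dB/decade.

-20 dB/decade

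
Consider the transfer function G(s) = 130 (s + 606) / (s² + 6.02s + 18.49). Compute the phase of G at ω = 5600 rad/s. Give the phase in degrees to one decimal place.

∠(j5600 + 606) = arctan(5600/606) = 83.82°
∠[(j5600)² + 6.02(j5600) + 18.49] = ∠[-3.136e+07 + j33712] = 179.94°
∠G(j5600) = 83.82° − 179.94° = -96.11°

-96.1 deg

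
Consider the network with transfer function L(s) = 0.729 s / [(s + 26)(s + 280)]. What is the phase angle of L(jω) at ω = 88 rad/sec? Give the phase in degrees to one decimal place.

∠(j88) = 90.00°
∠(j88 + 26) = arctan(88/26) = 73.54°
∠(j88 + 280) = arctan(88/280) = 17.45°
∠L(j88) = 90.00° − (73.54° + 17.45°) = -0.99°

-1.0°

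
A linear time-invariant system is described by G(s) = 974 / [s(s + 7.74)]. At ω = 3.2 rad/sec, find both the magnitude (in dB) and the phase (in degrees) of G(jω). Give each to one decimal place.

|G| = 31.2 dB, ∠G = -112.5°

|j3.2 + 7.74| = √(3.2² + 7.74²) = 8.375
|j3.2| = 3.2
|G(j3.2)| = 974 / (8.375 × 3.2) = 36.341
20 log₁₀(36.341) = 31.21 dB
∠(j3.2 + 7.74) = arctan(3.2/7.74) = 22.46°
∠(j3.2) = 90.00°
∠G(j3.2) = − (22.46° + 90.00°) = -112.46°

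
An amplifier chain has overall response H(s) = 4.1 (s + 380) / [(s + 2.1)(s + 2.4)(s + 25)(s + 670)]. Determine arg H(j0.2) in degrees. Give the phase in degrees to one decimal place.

∠(j0.2 + 380) = arctan(0.2/380) = 0.03°
∠(j0.2 + 2.1) = arctan(0.2/2.1) = 5.44°
∠(j0.2 + 2.4) = arctan(0.2/2.4) = 4.76°
∠(j0.2 + 25) = arctan(0.2/25) = 0.46°
∠(j0.2 + 670) = arctan(0.2/670) = 0.02°
∠H(j0.2) = 0.03° − (5.44° + 4.76° + 0.46° + 0.02°) = -10.65°

-10.6 deg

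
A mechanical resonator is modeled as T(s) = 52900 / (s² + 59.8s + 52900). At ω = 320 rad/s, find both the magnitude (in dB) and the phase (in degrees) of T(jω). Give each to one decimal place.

|(j320)² + 59.8(j320) + 52900| = |-49500 + j19136| = 5.307e+04
|T(j320)| = 52900 / 5.307e+04 = 0.99679
20 log₁₀(0.99679) = -0.03 dB
∠[(j320)² + 59.8(j320) + 52900] = ∠[-49500 + j19136] = 158.86°
∠T(j320) = −158.86° = -158.86°

|T| = -0.0 dB, ∠T = -158.9°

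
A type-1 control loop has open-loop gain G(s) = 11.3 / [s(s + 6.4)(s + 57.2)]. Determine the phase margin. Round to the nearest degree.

Gain crossover: |G(jω)| = 1 at ω ≈ 0.0309 rad/sec.
∠G(j0.0309) = −90° − arctan(0.0309/6.4) − arctan(0.0309/57.2) ≈ -90.31°
PM = 180° + (-90.31°) = 89.69°

90°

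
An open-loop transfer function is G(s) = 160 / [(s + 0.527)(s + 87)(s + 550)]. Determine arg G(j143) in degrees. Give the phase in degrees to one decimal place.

∠(j143 + 0.527) = arctan(143/0.527) = 89.79°
∠(j143 + 87) = arctan(143/87) = 58.68°
∠(j143 + 550) = arctan(143/550) = 14.57°
∠G(j143) = − (89.79° + 58.68° + 14.57°) = -163.05°

-163.0 deg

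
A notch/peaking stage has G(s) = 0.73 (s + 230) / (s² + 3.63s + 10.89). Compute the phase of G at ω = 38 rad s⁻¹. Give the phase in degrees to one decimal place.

∠(j38 + 230) = arctan(38/230) = 9.38°
∠[(j38)² + 3.63(j38) + 10.89] = ∠[-1433.1 + j137.94] = 174.50°
∠G(j38) = 9.38° − 174.50° = -165.12°

-165.1°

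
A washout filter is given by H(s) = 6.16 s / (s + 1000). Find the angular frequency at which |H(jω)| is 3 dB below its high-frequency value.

For a single-pole high-pass, the −3 dB point is at the pole: ω = 1000 rad s⁻¹.

1000 rad s⁻¹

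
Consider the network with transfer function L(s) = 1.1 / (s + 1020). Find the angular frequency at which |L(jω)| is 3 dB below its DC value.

1020 rad/s

For a single-pole low-pass, the −3 dB point is at the pole: ω = 1020 rad/s.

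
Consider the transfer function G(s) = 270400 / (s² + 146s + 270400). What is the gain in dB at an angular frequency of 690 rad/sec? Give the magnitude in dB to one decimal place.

|(j690)² + 146(j690) + 270400| = |-2.057e+05 + j1.0074e+05| = 2.29e+05
|G(j690)| = 270400 / 2.29e+05 = 1.1806
20 log₁₀(1.1806) = 1.44 dB

1.4 dB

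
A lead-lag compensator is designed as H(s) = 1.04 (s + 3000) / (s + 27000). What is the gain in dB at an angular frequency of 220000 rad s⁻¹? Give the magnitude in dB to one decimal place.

|j220000 + 3000| = √(220000² + 3000²) = 2.2e+05
|j220000 + 27000| = √(220000² + 27000²) = 2.217e+05
|H(j220000)| = 1.04 × 2.2e+05 / 2.217e+05 = 1.0324
20 log₁₀(1.0324) = 0.28 dB

0.3 dB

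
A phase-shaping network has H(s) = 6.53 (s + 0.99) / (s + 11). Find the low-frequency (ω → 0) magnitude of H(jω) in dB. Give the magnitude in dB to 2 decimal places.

-4.62 dB

H(0) = 6.53 × 0.99 / 11 = 0.5877
20 log₁₀(0.5877) = -4.617 dB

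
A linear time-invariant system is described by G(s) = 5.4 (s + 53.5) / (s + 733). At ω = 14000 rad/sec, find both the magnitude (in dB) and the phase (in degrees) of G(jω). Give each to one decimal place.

|G| = 14.6 dB, ∠G = 2.8°

|j14000 + 53.5| = √(14000² + 53.5²) = 1.4e+04
|j14000 + 733| = √(14000² + 733²) = 1.402e+04
|G(j14000)| = 5.4 × 1.4e+04 / 1.402e+04 = 5.3927
20 log₁₀(5.3927) = 14.64 dB
∠(j14000 + 53.5) = arctan(14000/53.5) = 89.78°
∠(j14000 + 733) = arctan(14000/733) = 87.00°
∠G(j14000) = 89.78° − 87.00° = 2.78°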